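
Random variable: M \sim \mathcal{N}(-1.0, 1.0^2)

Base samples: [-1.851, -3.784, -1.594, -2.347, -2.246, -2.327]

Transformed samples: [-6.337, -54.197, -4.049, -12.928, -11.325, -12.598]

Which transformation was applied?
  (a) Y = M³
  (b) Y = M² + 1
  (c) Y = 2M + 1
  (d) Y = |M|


Checking option (a) Y = M³:
  M = -1.851 -> Y = -6.337 ✓
  M = -3.784 -> Y = -54.197 ✓
  M = -1.594 -> Y = -4.049 ✓
All samples match this transformation.

(a) M³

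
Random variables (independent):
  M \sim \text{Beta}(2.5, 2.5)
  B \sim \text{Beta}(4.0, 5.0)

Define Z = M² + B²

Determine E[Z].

E[Z] = E[M²] + E[B²]
E[M²] = Var(M) + E[M]² = 0.041666667 + 0.25 = 0.29166667
E[B²] = Var(B) + E[B]² = 0.024691358 + 0.19753086 = 0.22222222
E[Z] = 0.29166667 + 0.22222222 = 0.51388889

0.51388889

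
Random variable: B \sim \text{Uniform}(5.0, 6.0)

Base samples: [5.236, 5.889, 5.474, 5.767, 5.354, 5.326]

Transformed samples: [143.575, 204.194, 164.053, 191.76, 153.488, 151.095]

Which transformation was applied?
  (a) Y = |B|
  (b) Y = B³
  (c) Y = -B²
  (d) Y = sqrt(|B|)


Checking option (b) Y = B³:
  B = 5.236 -> Y = 143.575 ✓
  B = 5.889 -> Y = 204.194 ✓
  B = 5.474 -> Y = 164.053 ✓
All samples match this transformation.

(b) B³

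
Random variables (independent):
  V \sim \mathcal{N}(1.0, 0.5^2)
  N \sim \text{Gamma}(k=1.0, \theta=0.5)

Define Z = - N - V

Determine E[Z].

E[Z] = -1*E[V] - 1*E[N]
E[V] = 1
E[N] = 0.5
E[Z] = -1*1 - 1*0.5 = -1.5

-1.5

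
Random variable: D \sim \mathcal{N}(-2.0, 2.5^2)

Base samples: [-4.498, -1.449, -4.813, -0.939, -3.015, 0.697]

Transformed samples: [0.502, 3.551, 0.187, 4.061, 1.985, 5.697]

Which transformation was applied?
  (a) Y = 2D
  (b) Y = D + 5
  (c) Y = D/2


Checking option (b) Y = D + 5:
  D = -4.498 -> Y = 0.502 ✓
  D = -1.449 -> Y = 3.551 ✓
  D = -4.813 -> Y = 0.187 ✓
All samples match this transformation.

(b) D + 5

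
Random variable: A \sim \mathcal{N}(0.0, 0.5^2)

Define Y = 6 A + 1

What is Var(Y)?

For Y = aA + b: Var(Y) = a² * Var(A)
Var(A) = 0.5^2 = 0.25
Var(Y) = 6² * 0.25 = 36 * 0.25 = 9

9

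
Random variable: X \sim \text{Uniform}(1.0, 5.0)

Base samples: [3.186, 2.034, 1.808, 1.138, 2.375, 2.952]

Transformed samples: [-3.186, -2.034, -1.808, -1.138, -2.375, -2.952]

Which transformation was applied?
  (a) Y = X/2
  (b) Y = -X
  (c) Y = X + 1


Checking option (b) Y = -X:
  X = 3.186 -> Y = -3.186 ✓
  X = 2.034 -> Y = -2.034 ✓
  X = 1.808 -> Y = -1.808 ✓
All samples match this transformation.

(b) -X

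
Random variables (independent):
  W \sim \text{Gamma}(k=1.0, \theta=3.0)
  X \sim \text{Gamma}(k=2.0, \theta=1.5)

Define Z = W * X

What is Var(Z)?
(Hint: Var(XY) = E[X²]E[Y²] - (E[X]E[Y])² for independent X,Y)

Var(XY) = E[X²]E[Y²] - (E[X]E[Y])²
E[W] = 3, Var(W) = 9
E[X] = 3, Var(X) = 4.5
E[W²] = 9 + 3² = 18
E[X²] = 4.5 + 3² = 13.5
Var(Z) = 18*13.5 - (3*3)²
= 243 - 81 = 162

162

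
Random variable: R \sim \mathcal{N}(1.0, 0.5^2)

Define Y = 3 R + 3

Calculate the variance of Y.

For Y = aR + b: Var(Y) = a² * Var(R)
Var(R) = 0.5^2 = 0.25
Var(Y) = 3² * 0.25 = 9 * 0.25 = 2.25

2.25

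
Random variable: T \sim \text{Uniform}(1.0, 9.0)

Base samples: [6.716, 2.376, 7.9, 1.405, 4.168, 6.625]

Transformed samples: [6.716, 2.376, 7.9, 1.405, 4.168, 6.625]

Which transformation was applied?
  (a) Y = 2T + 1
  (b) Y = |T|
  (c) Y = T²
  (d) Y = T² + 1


Checking option (b) Y = |T|:
  T = 6.716 -> Y = 6.716 ✓
  T = 2.376 -> Y = 2.376 ✓
  T = 7.9 -> Y = 7.9 ✓
All samples match this transformation.

(b) |T|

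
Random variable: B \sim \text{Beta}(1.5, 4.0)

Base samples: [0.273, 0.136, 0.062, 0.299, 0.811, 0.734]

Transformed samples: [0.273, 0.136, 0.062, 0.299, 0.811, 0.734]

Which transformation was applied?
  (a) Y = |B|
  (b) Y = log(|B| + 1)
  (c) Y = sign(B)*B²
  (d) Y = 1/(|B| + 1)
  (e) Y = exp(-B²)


Checking option (a) Y = |B|:
  B = 0.273 -> Y = 0.273 ✓
  B = 0.136 -> Y = 0.136 ✓
  B = 0.062 -> Y = 0.062 ✓
All samples match this transformation.

(a) |B|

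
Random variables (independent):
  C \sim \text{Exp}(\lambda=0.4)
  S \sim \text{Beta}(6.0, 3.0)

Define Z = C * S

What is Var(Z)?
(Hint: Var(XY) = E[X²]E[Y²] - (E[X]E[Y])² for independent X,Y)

Var(XY) = E[X²]E[Y²] - (E[X]E[Y])²
E[C] = 2.5, Var(C) = 6.25
E[S] = 0.66666667, Var(S) = 0.022222222
E[C²] = 6.25 + 2.5² = 12.5
E[S²] = 0.022222222 + 0.66666667² = 0.46666667
Var(Z) = 12.5*0.46666667 - (2.5*0.66666667)²
= 5.8333333 - 2.7777778 = 3.0555556

3.0555556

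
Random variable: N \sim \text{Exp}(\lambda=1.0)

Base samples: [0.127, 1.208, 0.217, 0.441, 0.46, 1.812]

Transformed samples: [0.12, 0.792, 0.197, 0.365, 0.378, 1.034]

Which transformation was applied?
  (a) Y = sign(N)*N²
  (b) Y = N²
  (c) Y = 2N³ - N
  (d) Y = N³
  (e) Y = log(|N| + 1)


Checking option (e) Y = log(|N| + 1):
  N = 0.127 -> Y = 0.12 ✓
  N = 1.208 -> Y = 0.792 ✓
  N = 0.217 -> Y = 0.197 ✓
All samples match this transformation.

(e) log(|N| + 1)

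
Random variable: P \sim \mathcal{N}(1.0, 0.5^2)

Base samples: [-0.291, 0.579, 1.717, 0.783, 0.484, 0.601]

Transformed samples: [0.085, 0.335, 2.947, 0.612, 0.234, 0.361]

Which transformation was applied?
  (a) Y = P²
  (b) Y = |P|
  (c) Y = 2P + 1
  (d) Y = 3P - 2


Checking option (a) Y = P²:
  P = -0.291 -> Y = 0.085 ✓
  P = 0.579 -> Y = 0.335 ✓
  P = 1.717 -> Y = 2.947 ✓
All samples match this transformation.

(a) P²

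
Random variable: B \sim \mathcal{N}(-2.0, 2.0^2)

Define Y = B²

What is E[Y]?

Using E[X²] = Var(X) + (E[X])²:
E[B] = -2
Var(B) = 2.0^2 = 4
E[B²] = 4 + (-2)² = 4 + 4 = 8

8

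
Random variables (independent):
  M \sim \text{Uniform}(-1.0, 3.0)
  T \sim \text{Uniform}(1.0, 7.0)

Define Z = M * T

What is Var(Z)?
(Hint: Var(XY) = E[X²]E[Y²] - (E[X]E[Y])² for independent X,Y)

Var(XY) = E[X²]E[Y²] - (E[X]E[Y])²
E[M] = 1, Var(M) = 1.3333333
E[T] = 4, Var(T) = 3
E[M²] = 1.3333333 + 1² = 2.3333333
E[T²] = 3 + 4² = 19
Var(Z) = 2.3333333*19 - (1*4)²
= 44.333333 - 16 = 28.333333

28.333333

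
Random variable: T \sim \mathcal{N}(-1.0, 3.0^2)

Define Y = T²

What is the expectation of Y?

Using E[X²] = Var(X) + (E[X])²:
E[T] = -1
Var(T) = 3.0^2 = 9
E[T²] = 9 + (-1)² = 9 + 1 = 10

10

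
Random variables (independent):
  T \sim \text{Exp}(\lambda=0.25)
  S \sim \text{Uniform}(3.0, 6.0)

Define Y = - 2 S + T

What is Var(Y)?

For independent RVs: Var(aX + bY) = a²Var(X) + b²Var(Y)
Var(T) = 16
Var(S) = 0.75
Var(Y) = 1²*16 + (-2)²*0.75
= 1*16 + 4*0.75 = 19

19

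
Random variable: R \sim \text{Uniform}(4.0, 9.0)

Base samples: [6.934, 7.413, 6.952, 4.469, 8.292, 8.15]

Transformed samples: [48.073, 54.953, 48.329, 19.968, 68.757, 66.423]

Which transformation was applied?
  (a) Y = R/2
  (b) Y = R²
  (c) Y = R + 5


Checking option (b) Y = R²:
  R = 6.934 -> Y = 48.073 ✓
  R = 7.413 -> Y = 54.953 ✓
  R = 6.952 -> Y = 48.329 ✓
All samples match this transformation.

(b) R²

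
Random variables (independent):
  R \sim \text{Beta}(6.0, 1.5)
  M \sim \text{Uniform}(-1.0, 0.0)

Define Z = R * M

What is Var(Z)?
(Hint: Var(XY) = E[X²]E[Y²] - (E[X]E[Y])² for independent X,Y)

Var(XY) = E[X²]E[Y²] - (E[X]E[Y])²
E[R] = 0.8, Var(R) = 0.018823529
E[M] = -0.5, Var(M) = 0.083333333
E[R²] = 0.018823529 + 0.8² = 0.65882353
E[M²] = 0.083333333 + (-0.5)² = 0.33333333
Var(Z) = 0.65882353*0.33333333 - (0.8*(-0.5))²
= 0.21960784 - 0.16 = 0.059607843

0.059607843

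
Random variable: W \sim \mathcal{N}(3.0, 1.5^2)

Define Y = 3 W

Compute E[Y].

For Y = 3W:
E[Y] = 3 * E[W]
E[W] = 3.0 = 3
E[Y] = 3 * 3 = 9

9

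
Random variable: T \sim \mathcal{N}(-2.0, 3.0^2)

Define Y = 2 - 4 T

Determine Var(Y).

For Y = aT + b: Var(Y) = a² * Var(T)
Var(T) = 3.0^2 = 9
Var(Y) = (-4)² * 9 = 16 * 9 = 144

144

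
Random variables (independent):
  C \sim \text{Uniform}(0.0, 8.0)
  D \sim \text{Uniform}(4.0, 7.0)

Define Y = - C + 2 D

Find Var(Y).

For independent RVs: Var(aX + bY) = a²Var(X) + b²Var(Y)
Var(C) = 5.3333333
Var(D) = 0.75
Var(Y) = (-1)²*5.3333333 + 2²*0.75
= 1*5.3333333 + 4*0.75 = 8.3333333

8.3333333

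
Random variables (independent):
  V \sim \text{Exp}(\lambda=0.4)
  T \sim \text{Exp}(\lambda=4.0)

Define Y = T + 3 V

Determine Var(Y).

For independent RVs: Var(aX + bY) = a²Var(X) + b²Var(Y)
Var(V) = 6.25
Var(T) = 0.0625
Var(Y) = 3²*6.25 + 1²*0.0625
= 9*6.25 + 1*0.0625 = 56.3125

56.3125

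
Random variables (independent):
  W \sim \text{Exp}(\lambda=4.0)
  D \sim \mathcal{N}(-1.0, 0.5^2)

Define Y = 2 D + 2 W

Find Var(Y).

For independent RVs: Var(aX + bY) = a²Var(X) + b²Var(Y)
Var(W) = 0.0625
Var(D) = 0.25
Var(Y) = 2²*0.0625 + 2²*0.25
= 4*0.0625 + 4*0.25 = 1.25

1.25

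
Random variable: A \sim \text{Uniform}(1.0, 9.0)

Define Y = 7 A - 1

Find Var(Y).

For Y = aA + b: Var(Y) = a² * Var(A)
Var(A) = (9 - 1)^2/12 = 5.3333333
Var(Y) = 7² * 5.3333333 = 49 * 5.3333333 = 261.33333

261.33333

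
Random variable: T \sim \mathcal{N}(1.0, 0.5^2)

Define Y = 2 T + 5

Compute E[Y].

For Y = 2T + 5:
E[Y] = 2 * E[T] + 5
E[T] = 1.0 = 1
E[Y] = 2 * 1 + 5 = 7

7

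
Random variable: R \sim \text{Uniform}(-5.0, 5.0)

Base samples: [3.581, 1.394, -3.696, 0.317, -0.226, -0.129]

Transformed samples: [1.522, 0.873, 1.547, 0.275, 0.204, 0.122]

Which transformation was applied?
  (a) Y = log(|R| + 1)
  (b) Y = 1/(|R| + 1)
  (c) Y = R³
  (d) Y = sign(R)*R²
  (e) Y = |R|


Checking option (a) Y = log(|R| + 1):
  R = 3.581 -> Y = 1.522 ✓
  R = 1.394 -> Y = 0.873 ✓
  R = -3.696 -> Y = 1.547 ✓
All samples match this transformation.

(a) log(|R| + 1)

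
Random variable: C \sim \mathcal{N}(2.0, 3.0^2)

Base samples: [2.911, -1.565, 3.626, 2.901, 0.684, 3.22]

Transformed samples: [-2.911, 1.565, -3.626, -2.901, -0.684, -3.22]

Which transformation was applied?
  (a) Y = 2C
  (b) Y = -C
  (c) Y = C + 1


Checking option (b) Y = -C:
  C = 2.911 -> Y = -2.911 ✓
  C = -1.565 -> Y = 1.565 ✓
  C = 3.626 -> Y = -3.626 ✓
All samples match this transformation.

(b) -C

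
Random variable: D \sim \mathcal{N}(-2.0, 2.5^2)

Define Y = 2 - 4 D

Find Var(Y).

For Y = aD + b: Var(Y) = a² * Var(D)
Var(D) = 2.5^2 = 6.25
Var(Y) = (-4)² * 6.25 = 16 * 6.25 = 100

100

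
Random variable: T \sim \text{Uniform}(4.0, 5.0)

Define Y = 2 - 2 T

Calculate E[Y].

For Y = -2T + 2:
E[Y] = -2 * E[T] + 2
E[T] = (4 + 5)/2 = 4.5
E[Y] = -2 * 4.5 + 2 = -7

-7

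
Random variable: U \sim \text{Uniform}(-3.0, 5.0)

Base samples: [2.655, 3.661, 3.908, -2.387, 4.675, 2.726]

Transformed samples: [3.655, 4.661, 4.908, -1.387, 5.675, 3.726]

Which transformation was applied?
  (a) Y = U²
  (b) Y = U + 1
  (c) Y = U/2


Checking option (b) Y = U + 1:
  U = 2.655 -> Y = 3.655 ✓
  U = 3.661 -> Y = 4.661 ✓
  U = 3.908 -> Y = 4.908 ✓
All samples match this transformation.

(b) U + 1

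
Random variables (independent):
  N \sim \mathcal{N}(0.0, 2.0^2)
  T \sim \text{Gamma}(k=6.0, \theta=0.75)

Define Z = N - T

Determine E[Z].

E[Z] = 1*E[N] - 1*E[T]
E[N] = 0
E[T] = 4.5
E[Z] = 1*0 - 1*4.5 = -4.5

-4.5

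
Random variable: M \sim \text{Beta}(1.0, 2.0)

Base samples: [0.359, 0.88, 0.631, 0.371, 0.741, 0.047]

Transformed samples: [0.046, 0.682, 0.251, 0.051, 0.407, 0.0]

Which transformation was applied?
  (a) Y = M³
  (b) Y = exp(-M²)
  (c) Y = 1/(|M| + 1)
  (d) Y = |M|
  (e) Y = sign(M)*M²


Checking option (a) Y = M³:
  M = 0.359 -> Y = 0.046 ✓
  M = 0.88 -> Y = 0.682 ✓
  M = 0.631 -> Y = 0.251 ✓
All samples match this transformation.

(a) M³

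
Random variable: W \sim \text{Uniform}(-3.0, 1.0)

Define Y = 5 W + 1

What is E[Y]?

For Y = 5W + 1:
E[Y] = 5 * E[W] + 1
E[W] = (-3 + 1)/2 = -1
E[Y] = 5 * (-1) + 1 = -4

-4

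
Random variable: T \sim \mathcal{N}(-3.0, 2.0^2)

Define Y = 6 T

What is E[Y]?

For Y = 6T:
E[Y] = 6 * E[T]
E[T] = -3.0 = -3
E[Y] = 6 * (-3) = -18

-18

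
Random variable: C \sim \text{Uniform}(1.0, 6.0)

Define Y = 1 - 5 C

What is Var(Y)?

For Y = aC + b: Var(Y) = a² * Var(C)
Var(C) = (6 - 1)^2/12 = 2.0833333
Var(Y) = (-5)² * 2.0833333 = 25 * 2.0833333 = 52.083333

52.083333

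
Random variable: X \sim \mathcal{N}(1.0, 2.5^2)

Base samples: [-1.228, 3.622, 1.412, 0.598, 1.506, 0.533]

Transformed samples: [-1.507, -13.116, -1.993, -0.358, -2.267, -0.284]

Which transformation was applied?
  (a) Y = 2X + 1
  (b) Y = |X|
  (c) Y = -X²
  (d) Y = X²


Checking option (c) Y = -X²:
  X = -1.228 -> Y = -1.507 ✓
  X = 3.622 -> Y = -13.116 ✓
  X = 1.412 -> Y = -1.993 ✓
All samples match this transformation.

(c) -X²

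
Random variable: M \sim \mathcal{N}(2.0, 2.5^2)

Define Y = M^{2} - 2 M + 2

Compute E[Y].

E[Y] = 1*E[M²] - 2*E[M] + 2
E[M] = 2
E[M²] = Var(M) + (E[M])² = 6.25 + 4 = 10.25
E[Y] = 1*10.25 - 2*2 + 2 = 8.25

8.25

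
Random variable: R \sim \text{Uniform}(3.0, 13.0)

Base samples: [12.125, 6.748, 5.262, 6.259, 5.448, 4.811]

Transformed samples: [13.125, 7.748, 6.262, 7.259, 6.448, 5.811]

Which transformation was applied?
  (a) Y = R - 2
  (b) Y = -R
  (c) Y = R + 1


Checking option (c) Y = R + 1:
  R = 12.125 -> Y = 13.125 ✓
  R = 6.748 -> Y = 7.748 ✓
  R = 5.262 -> Y = 6.262 ✓
All samples match this transformation.

(c) R + 1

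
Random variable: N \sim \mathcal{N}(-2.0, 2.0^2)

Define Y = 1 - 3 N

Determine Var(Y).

For Y = aN + b: Var(Y) = a² * Var(N)
Var(N) = 2.0^2 = 4
Var(Y) = (-3)² * 4 = 9 * 4 = 36

36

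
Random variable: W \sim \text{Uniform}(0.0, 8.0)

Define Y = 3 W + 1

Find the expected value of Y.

For Y = 3W + 1:
E[Y] = 3 * E[W] + 1
E[W] = (0 + 8)/2 = 4
E[Y] = 3 * 4 + 1 = 13

13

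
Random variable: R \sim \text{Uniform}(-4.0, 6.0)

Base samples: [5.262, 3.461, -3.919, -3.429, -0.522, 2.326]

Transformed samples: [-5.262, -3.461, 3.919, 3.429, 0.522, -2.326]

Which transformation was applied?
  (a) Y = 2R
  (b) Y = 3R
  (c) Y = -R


Checking option (c) Y = -R:
  R = 5.262 -> Y = -5.262 ✓
  R = 3.461 -> Y = -3.461 ✓
  R = -3.919 -> Y = 3.919 ✓
All samples match this transformation.

(c) -R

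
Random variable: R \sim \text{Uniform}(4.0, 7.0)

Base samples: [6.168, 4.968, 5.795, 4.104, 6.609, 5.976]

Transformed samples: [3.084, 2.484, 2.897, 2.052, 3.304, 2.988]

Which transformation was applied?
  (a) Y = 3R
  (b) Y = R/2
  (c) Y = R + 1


Checking option (b) Y = R/2:
  R = 6.168 -> Y = 3.084 ✓
  R = 4.968 -> Y = 2.484 ✓
  R = 5.795 -> Y = 2.897 ✓
All samples match this transformation.

(b) R/2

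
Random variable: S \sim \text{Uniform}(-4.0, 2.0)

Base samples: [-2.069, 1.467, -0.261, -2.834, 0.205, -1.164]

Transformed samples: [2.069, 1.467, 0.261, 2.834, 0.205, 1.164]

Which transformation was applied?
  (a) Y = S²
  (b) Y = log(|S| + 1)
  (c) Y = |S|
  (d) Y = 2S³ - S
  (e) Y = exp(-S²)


Checking option (c) Y = |S|:
  S = -2.069 -> Y = 2.069 ✓
  S = 1.467 -> Y = 1.467 ✓
  S = -0.261 -> Y = 0.261 ✓
All samples match this transformation.

(c) |S|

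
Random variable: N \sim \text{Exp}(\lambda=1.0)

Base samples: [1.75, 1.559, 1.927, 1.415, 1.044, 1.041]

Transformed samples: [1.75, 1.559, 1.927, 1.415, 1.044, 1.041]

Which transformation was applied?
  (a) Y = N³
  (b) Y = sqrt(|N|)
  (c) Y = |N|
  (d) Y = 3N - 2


Checking option (c) Y = |N|:
  N = 1.75 -> Y = 1.75 ✓
  N = 1.559 -> Y = 1.559 ✓
  N = 1.927 -> Y = 1.927 ✓
All samples match this transformation.

(c) |N|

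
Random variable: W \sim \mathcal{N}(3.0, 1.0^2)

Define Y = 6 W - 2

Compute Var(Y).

For Y = aW + b: Var(Y) = a² * Var(W)
Var(W) = 1.0^2 = 1
Var(Y) = 6² * 1 = 36 * 1 = 36

36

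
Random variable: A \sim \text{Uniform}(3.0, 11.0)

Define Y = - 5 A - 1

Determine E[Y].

For Y = -5A - 1:
E[Y] = -5 * E[A] - 1
E[A] = (3 + 11)/2 = 7
E[Y] = -5 * 7 - 1 = -36

-36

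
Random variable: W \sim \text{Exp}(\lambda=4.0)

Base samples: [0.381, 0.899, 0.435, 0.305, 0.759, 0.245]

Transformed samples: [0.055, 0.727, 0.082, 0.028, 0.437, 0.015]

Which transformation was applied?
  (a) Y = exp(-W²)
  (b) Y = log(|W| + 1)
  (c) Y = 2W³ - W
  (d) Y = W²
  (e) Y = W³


Checking option (e) Y = W³:
  W = 0.381 -> Y = 0.055 ✓
  W = 0.899 -> Y = 0.727 ✓
  W = 0.435 -> Y = 0.082 ✓
All samples match this transformation.

(e) W³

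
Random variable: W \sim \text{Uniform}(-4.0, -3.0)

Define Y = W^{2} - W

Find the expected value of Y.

E[Y] = 1*E[W²] - 1*E[W]
E[W] = -3.5
E[W²] = Var(W) + (E[W])² = 0.083333333 + 12.25 = 12.333333
E[Y] = 1*12.333333 - 1*(-3.5) = 15.833333

15.833333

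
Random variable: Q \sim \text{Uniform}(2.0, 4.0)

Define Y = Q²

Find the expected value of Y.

E[Q²] = Var(Q) + (E[Q])² = 0.33333333 + 9 = 9.3333333

9.3333333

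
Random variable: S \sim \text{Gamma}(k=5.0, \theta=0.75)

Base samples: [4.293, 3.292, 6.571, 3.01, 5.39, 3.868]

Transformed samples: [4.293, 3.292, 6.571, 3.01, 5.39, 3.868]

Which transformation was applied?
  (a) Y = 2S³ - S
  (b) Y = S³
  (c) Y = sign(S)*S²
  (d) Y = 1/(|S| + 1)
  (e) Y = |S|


Checking option (e) Y = |S|:
  S = 4.293 -> Y = 4.293 ✓
  S = 3.292 -> Y = 3.292 ✓
  S = 6.571 -> Y = 6.571 ✓
All samples match this transformation.

(e) |S|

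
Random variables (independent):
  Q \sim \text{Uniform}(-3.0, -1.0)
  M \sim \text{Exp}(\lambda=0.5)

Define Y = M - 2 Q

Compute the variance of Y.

For independent RVs: Var(aX + bY) = a²Var(X) + b²Var(Y)
Var(Q) = 0.33333333
Var(M) = 4
Var(Y) = (-2)²*0.33333333 + 1²*4
= 4*0.33333333 + 1*4 = 5.3333333

5.3333333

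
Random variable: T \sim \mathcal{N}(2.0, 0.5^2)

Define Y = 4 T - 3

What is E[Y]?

For Y = 4T - 3:
E[Y] = 4 * E[T] - 3
E[T] = 2.0 = 2
E[Y] = 4 * 2 - 3 = 5

5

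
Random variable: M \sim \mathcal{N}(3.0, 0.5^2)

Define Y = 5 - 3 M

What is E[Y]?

For Y = -3M + 5:
E[Y] = -3 * E[M] + 5
E[M] = 3.0 = 3
E[Y] = -3 * 3 + 5 = -4

-4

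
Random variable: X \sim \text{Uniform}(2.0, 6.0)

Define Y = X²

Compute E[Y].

Using E[X²] = Var(X) + (E[X])²:
E[X] = 4
Var(X) = (6 - 2)^2/12 = 1.3333333
E[X²] = 1.3333333 + 4² = 1.3333333 + 16 = 17.333333

17.333333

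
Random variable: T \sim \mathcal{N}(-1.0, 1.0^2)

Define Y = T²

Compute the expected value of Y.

E[T²] = Var(T) + (E[T])² = 1 + 1 = 2

2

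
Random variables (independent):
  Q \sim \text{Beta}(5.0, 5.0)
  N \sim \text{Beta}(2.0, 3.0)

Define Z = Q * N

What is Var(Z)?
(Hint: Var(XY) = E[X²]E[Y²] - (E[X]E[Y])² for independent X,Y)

Var(XY) = E[X²]E[Y²] - (E[X]E[Y])²
E[Q] = 0.5, Var(Q) = 0.022727273
E[N] = 0.4, Var(N) = 0.04
E[Q²] = 0.022727273 + 0.5² = 0.27272727
E[N²] = 0.04 + 0.4² = 0.2
Var(Z) = 0.27272727*0.2 - (0.5*0.4)²
= 0.054545455 - 0.04 = 0.014545455

0.014545455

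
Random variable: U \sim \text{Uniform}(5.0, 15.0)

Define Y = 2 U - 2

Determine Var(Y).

For Y = aU + b: Var(Y) = a² * Var(U)
Var(U) = (15 - 5)^2/12 = 8.3333333
Var(Y) = 2² * 8.3333333 = 4 * 8.3333333 = 33.333333

33.333333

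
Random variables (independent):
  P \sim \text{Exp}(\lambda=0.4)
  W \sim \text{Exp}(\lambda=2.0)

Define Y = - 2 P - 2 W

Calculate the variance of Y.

For independent RVs: Var(aX + bY) = a²Var(X) + b²Var(Y)
Var(P) = 6.25
Var(W) = 0.25
Var(Y) = (-2)²*6.25 + (-2)²*0.25
= 4*6.25 + 4*0.25 = 26

26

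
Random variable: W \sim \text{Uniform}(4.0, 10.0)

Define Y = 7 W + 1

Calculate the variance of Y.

For Y = aW + b: Var(Y) = a² * Var(W)
Var(W) = (10 - 4)^2/12 = 3
Var(Y) = 7² * 3 = 49 * 3 = 147

147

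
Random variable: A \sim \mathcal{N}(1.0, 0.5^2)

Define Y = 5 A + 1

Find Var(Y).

For Y = aA + b: Var(Y) = a² * Var(A)
Var(A) = 0.5^2 = 0.25
Var(Y) = 5² * 0.25 = 25 * 0.25 = 6.25

6.25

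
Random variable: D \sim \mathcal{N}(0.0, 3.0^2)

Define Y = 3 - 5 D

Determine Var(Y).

For Y = aD + b: Var(Y) = a² * Var(D)
Var(D) = 3.0^2 = 9
Var(Y) = (-5)² * 9 = 25 * 9 = 225

225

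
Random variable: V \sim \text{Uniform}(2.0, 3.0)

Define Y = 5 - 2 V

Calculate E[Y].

For Y = -2V + 5:
E[Y] = -2 * E[V] + 5
E[V] = (2 + 3)/2 = 2.5
E[Y] = -2 * 2.5 + 5 = 0

0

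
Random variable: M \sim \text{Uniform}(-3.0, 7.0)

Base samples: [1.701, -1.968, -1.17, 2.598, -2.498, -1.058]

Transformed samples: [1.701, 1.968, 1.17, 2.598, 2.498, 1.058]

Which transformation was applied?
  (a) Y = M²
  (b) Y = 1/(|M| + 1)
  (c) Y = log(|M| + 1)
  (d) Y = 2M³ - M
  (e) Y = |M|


Checking option (e) Y = |M|:
  M = 1.701 -> Y = 1.701 ✓
  M = -1.968 -> Y = 1.968 ✓
  M = -1.17 -> Y = 1.17 ✓
All samples match this transformation.

(e) |M|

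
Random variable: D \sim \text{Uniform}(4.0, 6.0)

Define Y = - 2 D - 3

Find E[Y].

For Y = -2D - 3:
E[Y] = -2 * E[D] - 3
E[D] = (4 + 6)/2 = 5
E[Y] = -2 * 5 - 3 = -13

-13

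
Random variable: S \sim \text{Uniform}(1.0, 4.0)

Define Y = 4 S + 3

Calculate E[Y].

For Y = 4S + 3:
E[Y] = 4 * E[S] + 3
E[S] = (1 + 4)/2 = 2.5
E[Y] = 4 * 2.5 + 3 = 13

13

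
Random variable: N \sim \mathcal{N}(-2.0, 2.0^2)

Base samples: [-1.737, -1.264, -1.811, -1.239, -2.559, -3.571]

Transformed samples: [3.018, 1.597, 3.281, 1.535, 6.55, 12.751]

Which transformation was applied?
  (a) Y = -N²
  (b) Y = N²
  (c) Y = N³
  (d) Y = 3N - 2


Checking option (b) Y = N²:
  N = -1.737 -> Y = 3.018 ✓
  N = -1.264 -> Y = 1.597 ✓
  N = -1.811 -> Y = 3.281 ✓
All samples match this transformation.

(b) N²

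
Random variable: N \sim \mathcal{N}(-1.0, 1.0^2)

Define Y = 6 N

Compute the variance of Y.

For Y = aN + b: Var(Y) = a² * Var(N)
Var(N) = 1.0^2 = 1
Var(Y) = 6² * 1 = 36 * 1 = 36

36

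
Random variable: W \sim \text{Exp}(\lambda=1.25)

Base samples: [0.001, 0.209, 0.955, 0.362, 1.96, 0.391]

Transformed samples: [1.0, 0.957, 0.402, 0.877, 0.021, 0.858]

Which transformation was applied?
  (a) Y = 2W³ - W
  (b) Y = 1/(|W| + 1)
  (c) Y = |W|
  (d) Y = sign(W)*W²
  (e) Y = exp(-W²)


Checking option (e) Y = exp(-W²):
  W = 0.001 -> Y = 1.0 ✓
  W = 0.209 -> Y = 0.957 ✓
  W = 0.955 -> Y = 0.402 ✓
All samples match this transformation.

(e) exp(-W²)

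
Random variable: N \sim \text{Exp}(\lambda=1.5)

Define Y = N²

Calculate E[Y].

Using E[X²] = Var(X) + (E[X])²:
E[N] = 0.66666667
Var(N) = 1/1.5^2 = 0.44444444
E[N²] = 0.44444444 + 0.66666667² = 0.44444444 + 0.44444444 = 0.88888889

0.88888889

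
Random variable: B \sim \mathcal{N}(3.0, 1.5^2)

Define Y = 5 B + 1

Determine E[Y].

For Y = 5B + 1:
E[Y] = 5 * E[B] + 1
E[B] = 3.0 = 3
E[Y] = 5 * 3 + 1 = 16

16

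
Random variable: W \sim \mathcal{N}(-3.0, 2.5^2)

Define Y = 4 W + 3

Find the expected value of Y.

For Y = 4W + 3:
E[Y] = 4 * E[W] + 3
E[W] = -3.0 = -3
E[Y] = 4 * (-3) + 3 = -9

-9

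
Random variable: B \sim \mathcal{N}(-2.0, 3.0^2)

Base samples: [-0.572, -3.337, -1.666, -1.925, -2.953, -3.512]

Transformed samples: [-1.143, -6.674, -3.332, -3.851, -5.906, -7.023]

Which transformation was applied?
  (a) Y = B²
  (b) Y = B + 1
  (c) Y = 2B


Checking option (c) Y = 2B:
  B = -0.572 -> Y = -1.143 ✓
  B = -3.337 -> Y = -6.674 ✓
  B = -1.666 -> Y = -3.332 ✓
All samples match this transformation.

(c) 2B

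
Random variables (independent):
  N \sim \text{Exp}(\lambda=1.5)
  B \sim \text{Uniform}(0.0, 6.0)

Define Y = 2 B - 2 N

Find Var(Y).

For independent RVs: Var(aX + bY) = a²Var(X) + b²Var(Y)
Var(N) = 0.44444444
Var(B) = 3
Var(Y) = (-2)²*0.44444444 + 2²*3
= 4*0.44444444 + 4*3 = 13.777778

13.777778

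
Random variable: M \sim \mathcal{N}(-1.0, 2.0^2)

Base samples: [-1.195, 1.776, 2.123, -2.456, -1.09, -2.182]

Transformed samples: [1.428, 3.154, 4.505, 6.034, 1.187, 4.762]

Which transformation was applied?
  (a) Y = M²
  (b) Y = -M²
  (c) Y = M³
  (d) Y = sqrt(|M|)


Checking option (a) Y = M²:
  M = -1.195 -> Y = 1.428 ✓
  M = 1.776 -> Y = 3.154 ✓
  M = 2.123 -> Y = 4.505 ✓
All samples match this transformation.

(a) M²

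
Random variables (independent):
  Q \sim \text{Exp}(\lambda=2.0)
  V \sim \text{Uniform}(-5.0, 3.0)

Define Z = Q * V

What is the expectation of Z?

For independent RVs: E[XY] = E[X]*E[Y]
E[Q] = 0.5
E[V] = -1
E[Z] = 0.5 * (-1) = -0.5

-0.5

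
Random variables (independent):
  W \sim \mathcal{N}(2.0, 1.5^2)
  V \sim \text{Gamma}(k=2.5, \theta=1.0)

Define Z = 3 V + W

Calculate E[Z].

E[Z] = 1*E[W] + 3*E[V]
E[W] = 2
E[V] = 2.5
E[Z] = 1*2 + 3*2.5 = 9.5

9.5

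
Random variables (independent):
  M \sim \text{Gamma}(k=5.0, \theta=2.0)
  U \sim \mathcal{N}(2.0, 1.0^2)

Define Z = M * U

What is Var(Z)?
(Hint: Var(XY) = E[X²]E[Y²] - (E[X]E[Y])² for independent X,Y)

Var(XY) = E[X²]E[Y²] - (E[X]E[Y])²
E[M] = 10, Var(M) = 20
E[U] = 2, Var(U) = 1
E[M²] = 20 + 10² = 120
E[U²] = 1 + 2² = 5
Var(Z) = 120*5 - (10*2)²
= 600 - 400 = 200

200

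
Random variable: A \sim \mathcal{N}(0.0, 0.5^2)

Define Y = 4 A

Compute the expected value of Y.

For Y = 4A:
E[Y] = 4 * E[A]
E[A] = 0.0 = 0
E[Y] = 4 * 0 = 0

0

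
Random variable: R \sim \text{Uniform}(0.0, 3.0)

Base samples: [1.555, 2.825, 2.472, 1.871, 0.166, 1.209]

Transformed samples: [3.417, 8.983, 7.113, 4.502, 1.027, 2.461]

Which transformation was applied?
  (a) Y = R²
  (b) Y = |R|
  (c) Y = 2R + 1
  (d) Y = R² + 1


Checking option (d) Y = R² + 1:
  R = 1.555 -> Y = 3.417 ✓
  R = 2.825 -> Y = 8.983 ✓
  R = 2.472 -> Y = 7.113 ✓
All samples match this transformation.

(d) R² + 1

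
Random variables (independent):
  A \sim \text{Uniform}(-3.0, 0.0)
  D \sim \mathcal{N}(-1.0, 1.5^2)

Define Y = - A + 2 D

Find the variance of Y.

For independent RVs: Var(aX + bY) = a²Var(X) + b²Var(Y)
Var(A) = 0.75
Var(D) = 2.25
Var(Y) = (-1)²*0.75 + 2²*2.25
= 1*0.75 + 4*2.25 = 9.75

9.75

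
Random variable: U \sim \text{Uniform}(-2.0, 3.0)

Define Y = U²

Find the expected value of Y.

Using E[X²] = Var(X) + (E[X])²:
E[U] = 0.5
Var(U) = (3 + 2)^2/12 = 2.0833333
E[U²] = 2.0833333 + 0.5² = 2.0833333 + 0.25 = 2.3333333

2.3333333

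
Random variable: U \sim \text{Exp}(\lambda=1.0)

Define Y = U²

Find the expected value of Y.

E[U²] = Var(U) + (E[U])² = 1 + 1 = 2

2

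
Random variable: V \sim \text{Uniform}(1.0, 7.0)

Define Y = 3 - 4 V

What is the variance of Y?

For Y = aV + b: Var(Y) = a² * Var(V)
Var(V) = (7 - 1)^2/12 = 3
Var(Y) = (-4)² * 3 = 16 * 3 = 48

48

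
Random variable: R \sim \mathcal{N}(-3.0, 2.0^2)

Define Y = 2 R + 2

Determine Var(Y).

For Y = aR + b: Var(Y) = a² * Var(R)
Var(R) = 2.0^2 = 4
Var(Y) = 2² * 4 = 4 * 4 = 16

16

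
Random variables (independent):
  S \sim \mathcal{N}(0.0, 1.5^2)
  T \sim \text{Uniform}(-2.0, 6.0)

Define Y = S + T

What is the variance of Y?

For independent RVs: Var(aX + bY) = a²Var(X) + b²Var(Y)
Var(S) = 2.25
Var(T) = 5.3333333
Var(Y) = 1²*2.25 + 1²*5.3333333
= 1*2.25 + 1*5.3333333 = 7.5833333

7.5833333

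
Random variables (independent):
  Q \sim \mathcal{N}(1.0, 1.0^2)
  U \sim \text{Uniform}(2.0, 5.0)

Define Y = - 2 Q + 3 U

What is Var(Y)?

For independent RVs: Var(aX + bY) = a²Var(X) + b²Var(Y)
Var(Q) = 1
Var(U) = 0.75
Var(Y) = (-2)²*1 + 3²*0.75
= 4*1 + 9*0.75 = 10.75

10.75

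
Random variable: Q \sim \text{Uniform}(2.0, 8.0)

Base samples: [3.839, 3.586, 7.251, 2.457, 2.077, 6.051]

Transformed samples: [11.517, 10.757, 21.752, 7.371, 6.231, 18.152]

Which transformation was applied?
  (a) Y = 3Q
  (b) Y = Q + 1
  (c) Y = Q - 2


Checking option (a) Y = 3Q:
  Q = 3.839 -> Y = 11.517 ✓
  Q = 3.586 -> Y = 10.757 ✓
  Q = 7.251 -> Y = 21.752 ✓
All samples match this transformation.

(a) 3Q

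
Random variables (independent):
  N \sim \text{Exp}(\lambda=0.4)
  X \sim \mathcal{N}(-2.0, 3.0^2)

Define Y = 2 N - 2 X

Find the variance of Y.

For independent RVs: Var(aX + bY) = a²Var(X) + b²Var(Y)
Var(N) = 6.25
Var(X) = 9
Var(Y) = 2²*6.25 + (-2)²*9
= 4*6.25 + 4*9 = 61

61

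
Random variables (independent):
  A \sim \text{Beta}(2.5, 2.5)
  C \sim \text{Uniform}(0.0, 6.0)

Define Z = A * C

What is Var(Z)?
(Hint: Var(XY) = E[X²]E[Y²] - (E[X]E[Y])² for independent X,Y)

Var(XY) = E[X²]E[Y²] - (E[X]E[Y])²
E[A] = 0.5, Var(A) = 0.041666667
E[C] = 3, Var(C) = 3
E[A²] = 0.041666667 + 0.5² = 0.29166667
E[C²] = 3 + 3² = 12
Var(Z) = 0.29166667*12 - (0.5*3)²
= 3.5 - 2.25 = 1.25

1.25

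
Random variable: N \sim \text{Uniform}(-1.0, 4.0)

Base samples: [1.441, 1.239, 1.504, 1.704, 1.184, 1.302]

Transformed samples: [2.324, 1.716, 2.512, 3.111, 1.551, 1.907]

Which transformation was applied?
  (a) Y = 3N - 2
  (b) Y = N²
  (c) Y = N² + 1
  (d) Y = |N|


Checking option (a) Y = 3N - 2:
  N = 1.441 -> Y = 2.324 ✓
  N = 1.239 -> Y = 1.716 ✓
  N = 1.504 -> Y = 2.512 ✓
All samples match this transformation.

(a) 3N - 2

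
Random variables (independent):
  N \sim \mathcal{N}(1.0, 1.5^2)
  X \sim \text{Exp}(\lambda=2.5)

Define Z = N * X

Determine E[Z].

For independent RVs: E[XY] = E[X]*E[Y]
E[N] = 1
E[X] = 0.4
E[Z] = 1 * 0.4 = 0.4

0.4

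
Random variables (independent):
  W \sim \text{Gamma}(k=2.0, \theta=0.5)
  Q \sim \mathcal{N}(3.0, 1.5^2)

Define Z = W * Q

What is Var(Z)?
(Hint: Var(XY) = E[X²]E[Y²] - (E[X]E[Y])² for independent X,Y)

Var(XY) = E[X²]E[Y²] - (E[X]E[Y])²
E[W] = 1, Var(W) = 0.5
E[Q] = 3, Var(Q) = 2.25
E[W²] = 0.5 + 1² = 1.5
E[Q²] = 2.25 + 3² = 11.25
Var(Z) = 1.5*11.25 - (1*3)²
= 16.875 - 9 = 7.875

7.875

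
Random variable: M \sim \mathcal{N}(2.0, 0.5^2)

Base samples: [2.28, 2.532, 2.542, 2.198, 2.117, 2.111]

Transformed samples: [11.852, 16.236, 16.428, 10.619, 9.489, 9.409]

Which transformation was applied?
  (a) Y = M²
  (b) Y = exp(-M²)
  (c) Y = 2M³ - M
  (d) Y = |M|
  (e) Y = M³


Checking option (e) Y = M³:
  M = 2.28 -> Y = 11.852 ✓
  M = 2.532 -> Y = 16.236 ✓
  M = 2.542 -> Y = 16.428 ✓
All samples match this transformation.

(e) M³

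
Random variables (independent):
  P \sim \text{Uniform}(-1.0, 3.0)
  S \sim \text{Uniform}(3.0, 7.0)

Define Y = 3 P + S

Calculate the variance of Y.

For independent RVs: Var(aX + bY) = a²Var(X) + b²Var(Y)
Var(P) = 1.3333333
Var(S) = 1.3333333
Var(Y) = 3²*1.3333333 + 1²*1.3333333
= 9*1.3333333 + 1*1.3333333 = 13.333333

13.333333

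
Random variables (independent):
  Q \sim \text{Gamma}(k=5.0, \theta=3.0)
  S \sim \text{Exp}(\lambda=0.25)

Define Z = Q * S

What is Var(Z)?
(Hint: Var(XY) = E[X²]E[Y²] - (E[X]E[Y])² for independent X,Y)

Var(XY) = E[X²]E[Y²] - (E[X]E[Y])²
E[Q] = 15, Var(Q) = 45
E[S] = 4, Var(S) = 16
E[Q²] = 45 + 15² = 270
E[S²] = 16 + 4² = 32
Var(Z) = 270*32 - (15*4)²
= 8640 - 3600 = 5040

5040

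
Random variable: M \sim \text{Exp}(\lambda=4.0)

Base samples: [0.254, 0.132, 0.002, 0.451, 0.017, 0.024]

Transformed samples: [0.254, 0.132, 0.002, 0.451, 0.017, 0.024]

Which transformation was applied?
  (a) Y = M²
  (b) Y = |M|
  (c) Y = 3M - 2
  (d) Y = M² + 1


Checking option (b) Y = |M|:
  M = 0.254 -> Y = 0.254 ✓
  M = 0.132 -> Y = 0.132 ✓
  M = 0.002 -> Y = 0.002 ✓
All samples match this transformation.

(b) |M|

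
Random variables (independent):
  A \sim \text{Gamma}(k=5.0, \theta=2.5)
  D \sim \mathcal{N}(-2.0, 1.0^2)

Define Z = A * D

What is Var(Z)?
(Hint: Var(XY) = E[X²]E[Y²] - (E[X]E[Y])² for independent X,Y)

Var(XY) = E[X²]E[Y²] - (E[X]E[Y])²
E[A] = 12.5, Var(A) = 31.25
E[D] = -2, Var(D) = 1
E[A²] = 31.25 + 12.5² = 187.5
E[D²] = 1 + (-2)² = 5
Var(Z) = 187.5*5 - (12.5*(-2))²
= 937.5 - 625 = 312.5

312.5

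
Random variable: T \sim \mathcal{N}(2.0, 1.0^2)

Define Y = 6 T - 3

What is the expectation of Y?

For Y = 6T - 3:
E[Y] = 6 * E[T] - 3
E[T] = 2.0 = 2
E[Y] = 6 * 2 - 3 = 9

9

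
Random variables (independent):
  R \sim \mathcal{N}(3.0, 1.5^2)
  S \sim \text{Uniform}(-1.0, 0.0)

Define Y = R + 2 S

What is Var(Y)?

For independent RVs: Var(aX + bY) = a²Var(X) + b²Var(Y)
Var(R) = 2.25
Var(S) = 0.083333333
Var(Y) = 1²*2.25 + 2²*0.083333333
= 1*2.25 + 4*0.083333333 = 2.5833333

2.5833333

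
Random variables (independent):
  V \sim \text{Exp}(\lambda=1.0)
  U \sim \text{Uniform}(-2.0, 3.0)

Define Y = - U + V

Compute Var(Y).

For independent RVs: Var(aX + bY) = a²Var(X) + b²Var(Y)
Var(V) = 1
Var(U) = 2.0833333
Var(Y) = 1²*1 + (-1)²*2.0833333
= 1*1 + 1*2.0833333 = 3.0833333

3.0833333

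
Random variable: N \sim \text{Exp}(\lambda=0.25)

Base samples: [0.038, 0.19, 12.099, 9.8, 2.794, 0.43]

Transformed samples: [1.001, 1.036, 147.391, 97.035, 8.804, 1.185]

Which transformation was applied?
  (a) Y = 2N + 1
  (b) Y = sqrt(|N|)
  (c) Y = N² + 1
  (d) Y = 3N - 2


Checking option (c) Y = N² + 1:
  N = 0.038 -> Y = 1.001 ✓
  N = 0.19 -> Y = 1.036 ✓
  N = 12.099 -> Y = 147.391 ✓
All samples match this transformation.

(c) N² + 1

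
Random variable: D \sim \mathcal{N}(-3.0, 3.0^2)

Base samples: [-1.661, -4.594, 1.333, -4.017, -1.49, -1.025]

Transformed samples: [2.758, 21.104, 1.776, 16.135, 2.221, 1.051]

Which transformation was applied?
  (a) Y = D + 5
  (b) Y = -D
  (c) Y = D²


Checking option (c) Y = D²:
  D = -1.661 -> Y = 2.758 ✓
  D = -4.594 -> Y = 21.104 ✓
  D = 1.333 -> Y = 1.776 ✓
All samples match this transformation.

(c) D²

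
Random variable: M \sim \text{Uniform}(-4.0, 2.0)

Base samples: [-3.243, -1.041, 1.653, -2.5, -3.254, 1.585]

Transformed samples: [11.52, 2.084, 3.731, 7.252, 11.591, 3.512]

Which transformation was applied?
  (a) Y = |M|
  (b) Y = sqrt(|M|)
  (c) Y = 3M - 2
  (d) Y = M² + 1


Checking option (d) Y = M² + 1:
  M = -3.243 -> Y = 11.52 ✓
  M = -1.041 -> Y = 2.084 ✓
  M = 1.653 -> Y = 3.731 ✓
All samples match this transformation.

(d) M² + 1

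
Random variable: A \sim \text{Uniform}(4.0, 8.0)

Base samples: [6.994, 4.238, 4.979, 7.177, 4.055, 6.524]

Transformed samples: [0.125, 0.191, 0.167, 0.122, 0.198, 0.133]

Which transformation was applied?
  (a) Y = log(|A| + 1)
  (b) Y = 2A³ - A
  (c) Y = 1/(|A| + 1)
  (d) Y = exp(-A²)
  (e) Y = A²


Checking option (c) Y = 1/(|A| + 1):
  A = 6.994 -> Y = 0.125 ✓
  A = 4.238 -> Y = 0.191 ✓
  A = 4.979 -> Y = 0.167 ✓
All samples match this transformation.

(c) 1/(|A| + 1)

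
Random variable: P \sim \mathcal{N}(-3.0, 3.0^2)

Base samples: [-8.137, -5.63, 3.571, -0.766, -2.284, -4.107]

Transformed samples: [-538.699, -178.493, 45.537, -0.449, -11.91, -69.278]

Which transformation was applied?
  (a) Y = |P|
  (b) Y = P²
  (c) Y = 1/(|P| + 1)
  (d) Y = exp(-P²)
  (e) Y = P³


Checking option (e) Y = P³:
  P = -8.137 -> Y = -538.699 ✓
  P = -5.63 -> Y = -178.493 ✓
  P = 3.571 -> Y = 45.537 ✓
All samples match this transformation.

(e) P³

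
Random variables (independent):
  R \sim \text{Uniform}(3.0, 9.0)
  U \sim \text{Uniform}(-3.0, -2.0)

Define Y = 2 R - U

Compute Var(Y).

For independent RVs: Var(aX + bY) = a²Var(X) + b²Var(Y)
Var(R) = 3
Var(U) = 0.083333333
Var(Y) = 2²*3 + (-1)²*0.083333333
= 4*3 + 1*0.083333333 = 12.083333

12.083333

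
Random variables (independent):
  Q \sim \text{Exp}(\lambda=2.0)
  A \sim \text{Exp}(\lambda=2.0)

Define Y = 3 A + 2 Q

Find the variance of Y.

For independent RVs: Var(aX + bY) = a²Var(X) + b²Var(Y)
Var(Q) = 0.25
Var(A) = 0.25
Var(Y) = 2²*0.25 + 3²*0.25
= 4*0.25 + 9*0.25 = 3.25

3.25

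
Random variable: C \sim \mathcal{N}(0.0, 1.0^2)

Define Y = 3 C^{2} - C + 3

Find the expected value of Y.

E[Y] = 3*E[C²] - 1*E[C] + 3
E[C] = 0
E[C²] = Var(C) + (E[C])² = 1 + 0 = 1
E[Y] = 3*1 - 1*0 + 3 = 6

6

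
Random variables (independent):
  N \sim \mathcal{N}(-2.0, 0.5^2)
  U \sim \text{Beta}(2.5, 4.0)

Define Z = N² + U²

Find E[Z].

E[Z] = E[N²] + E[U²]
E[N²] = Var(N) + E[N]² = 0.25 + 4 = 4.25
E[U²] = Var(U) + E[U]² = 0.031558185 + 0.14792899 = 0.17948718
E[Z] = 4.25 + 0.17948718 = 4.4294872

4.4294872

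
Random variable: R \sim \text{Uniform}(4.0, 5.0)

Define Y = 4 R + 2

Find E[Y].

For Y = 4R + 2:
E[Y] = 4 * E[R] + 2
E[R] = (4 + 5)/2 = 4.5
E[Y] = 4 * 4.5 + 2 = 20

20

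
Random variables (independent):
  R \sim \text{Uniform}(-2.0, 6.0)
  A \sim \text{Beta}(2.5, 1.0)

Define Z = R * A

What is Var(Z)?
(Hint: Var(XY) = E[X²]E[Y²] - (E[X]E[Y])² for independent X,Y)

Var(XY) = E[X²]E[Y²] - (E[X]E[Y])²
E[R] = 2, Var(R) = 5.3333333
E[A] = 0.71428571, Var(A) = 0.045351474
E[R²] = 5.3333333 + 2² = 9.3333333
E[A²] = 0.045351474 + 0.71428571² = 0.55555556
Var(Z) = 9.3333333*0.55555556 - (2*0.71428571)²
= 5.1851852 - 2.0408163 = 3.1443689

3.1443689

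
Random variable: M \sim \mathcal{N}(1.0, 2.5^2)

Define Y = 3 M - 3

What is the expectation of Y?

For Y = 3M - 3:
E[Y] = 3 * E[M] - 3
E[M] = 1.0 = 1
E[Y] = 3 * 1 - 3 = 0

0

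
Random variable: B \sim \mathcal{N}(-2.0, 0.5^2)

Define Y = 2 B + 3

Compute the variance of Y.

For Y = aB + b: Var(Y) = a² * Var(B)
Var(B) = 0.5^2 = 0.25
Var(Y) = 2² * 0.25 = 4 * 0.25 = 1

1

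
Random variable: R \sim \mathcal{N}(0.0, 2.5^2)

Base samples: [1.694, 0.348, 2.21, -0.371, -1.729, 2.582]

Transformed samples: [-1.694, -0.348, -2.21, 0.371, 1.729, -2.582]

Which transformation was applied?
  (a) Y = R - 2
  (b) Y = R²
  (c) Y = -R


Checking option (c) Y = -R:
  R = 1.694 -> Y = -1.694 ✓
  R = 0.348 -> Y = -0.348 ✓
  R = 2.21 -> Y = -2.21 ✓
All samples match this transformation.

(c) -R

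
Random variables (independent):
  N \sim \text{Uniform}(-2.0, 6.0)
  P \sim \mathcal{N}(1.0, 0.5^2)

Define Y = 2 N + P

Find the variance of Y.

For independent RVs: Var(aX + bY) = a²Var(X) + b²Var(Y)
Var(N) = 5.3333333
Var(P) = 0.25
Var(Y) = 2²*5.3333333 + 1²*0.25
= 4*5.3333333 + 1*0.25 = 21.583333

21.583333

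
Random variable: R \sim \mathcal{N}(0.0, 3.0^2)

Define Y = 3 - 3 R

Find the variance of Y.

For Y = aR + b: Var(Y) = a² * Var(R)
Var(R) = 3.0^2 = 9
Var(Y) = (-3)² * 9 = 9 * 9 = 81

81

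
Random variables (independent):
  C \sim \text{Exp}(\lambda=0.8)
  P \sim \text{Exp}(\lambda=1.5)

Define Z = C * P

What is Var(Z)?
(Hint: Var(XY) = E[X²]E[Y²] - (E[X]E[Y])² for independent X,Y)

Var(XY) = E[X²]E[Y²] - (E[X]E[Y])²
E[C] = 1.25, Var(C) = 1.5625
E[P] = 0.66666667, Var(P) = 0.44444444
E[C²] = 1.5625 + 1.25² = 3.125
E[P²] = 0.44444444 + 0.66666667² = 0.88888889
Var(Z) = 3.125*0.88888889 - (1.25*0.66666667)²
= 2.7777778 - 0.69444444 = 2.0833333

2.0833333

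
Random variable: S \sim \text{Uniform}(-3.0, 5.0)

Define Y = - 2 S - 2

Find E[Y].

For Y = -2S - 2:
E[Y] = -2 * E[S] - 2
E[S] = (-3 + 5)/2 = 1
E[Y] = -2 * 1 - 2 = -4

-4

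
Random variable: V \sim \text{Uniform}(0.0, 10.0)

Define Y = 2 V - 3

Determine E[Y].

For Y = 2V - 3:
E[Y] = 2 * E[V] - 3
E[V] = (0 + 10)/2 = 5
E[Y] = 2 * 5 - 3 = 7

7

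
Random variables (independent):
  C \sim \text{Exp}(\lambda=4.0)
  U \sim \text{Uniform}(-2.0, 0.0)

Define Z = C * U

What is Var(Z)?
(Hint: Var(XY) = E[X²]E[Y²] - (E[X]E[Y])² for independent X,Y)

Var(XY) = E[X²]E[Y²] - (E[X]E[Y])²
E[C] = 0.25, Var(C) = 0.0625
E[U] = -1, Var(U) = 0.33333333
E[C²] = 0.0625 + 0.25² = 0.125
E[U²] = 0.33333333 + (-1)² = 1.3333333
Var(Z) = 0.125*1.3333333 - (0.25*(-1))²
= 0.16666667 - 0.0625 = 0.10416667

0.10416667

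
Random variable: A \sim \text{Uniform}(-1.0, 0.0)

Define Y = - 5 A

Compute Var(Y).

For Y = aA + b: Var(Y) = a² * Var(A)
Var(A) = (0 + 1)^2/12 = 0.083333333
Var(Y) = (-5)² * 0.083333333 = 25 * 0.083333333 = 2.0833333

2.0833333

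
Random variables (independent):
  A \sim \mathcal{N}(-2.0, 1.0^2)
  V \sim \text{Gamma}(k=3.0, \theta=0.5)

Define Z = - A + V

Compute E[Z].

E[Z] = -1*E[A] + 1*E[V]
E[A] = -2
E[V] = 1.5
E[Z] = -1*(-2) + 1*1.5 = 3.5

3.5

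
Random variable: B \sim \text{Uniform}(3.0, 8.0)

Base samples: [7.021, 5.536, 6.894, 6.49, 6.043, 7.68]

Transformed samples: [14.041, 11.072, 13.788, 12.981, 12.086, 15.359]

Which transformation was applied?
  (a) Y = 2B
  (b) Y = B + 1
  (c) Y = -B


Checking option (a) Y = 2B:
  B = 7.021 -> Y = 14.041 ✓
  B = 5.536 -> Y = 11.072 ✓
  B = 6.894 -> Y = 13.788 ✓
All samples match this transformation.

(a) 2B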